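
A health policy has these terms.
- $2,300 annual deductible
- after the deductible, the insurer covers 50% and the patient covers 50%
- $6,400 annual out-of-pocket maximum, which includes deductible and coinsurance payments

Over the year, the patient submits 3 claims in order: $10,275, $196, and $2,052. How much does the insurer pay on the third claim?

#1 ($10,275): $2,300 to deductible, leaving $7,975; coinsurance $7,975 × 50% = $3,987.50. Patient pays $6,287.50; OOP now $6,287.50. Plan pays $10,275 − $6,287.50 = $3,987.50.
#2 ($196): deductible already satisfied, so patient's share is 50% × $196 = $98. Patient pays $98; OOP now $6,385.50. Insurer: $196 − $98 = $98.
#3 ($2,052): deductible met; 50% of $2,052 = $1,026. Adding that to $6,385.50 gives $7,411.50, past the $6,400 cap; patient pays only $6,400 − $6,385.50 = $14.50. Plan pays $2,052 − $14.50 = $2,037.50.

$2,037.50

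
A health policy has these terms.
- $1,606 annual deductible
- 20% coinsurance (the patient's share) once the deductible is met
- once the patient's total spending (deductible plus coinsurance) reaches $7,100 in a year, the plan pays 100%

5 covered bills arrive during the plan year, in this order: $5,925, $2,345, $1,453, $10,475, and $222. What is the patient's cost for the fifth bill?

$44.40

#1 ($5,925): $1,606 finishes the deductible; $4,319 goes to coinsurance; 20% of $4,319 = $863.80. Cost to patient: $2,469.80. OOP to date $2,469.80.
#2 ($2,345): deductible already satisfied, so patient's share is 20% × $2,345 = $469. Patient pays $469; OOP now $2,938.80.
#3 ($1,453): deductible already satisfied, so patient's share is 20% × $1,453 = $290.60. Patient owes $290.60 (running OOP $3,229.40).
#4 ($10,475): deductible met; 20% of $10,475 = $2,095. Cost to patient: $2,095. OOP to date $5,324.40.
#5 ($222): deductible already satisfied, so patient's share is 20% × $222 = $44.40. Patient pays $44.40; OOP now $5,368.80.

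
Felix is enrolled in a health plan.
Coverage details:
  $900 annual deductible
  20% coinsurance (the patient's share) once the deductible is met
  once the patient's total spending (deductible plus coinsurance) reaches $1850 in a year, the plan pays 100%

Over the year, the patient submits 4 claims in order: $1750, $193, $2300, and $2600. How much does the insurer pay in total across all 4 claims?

$4993

Claim 1 — $1750: deductible takes $900, $850 remains; 20% of $850 = $170. Patient pays $1070; OOP now $1070. Insurer: $1750 − $1070 = $680.
Claim 2 — $193: deductible met; 20% of $193 = $38.60. Patient owes $38.60 (running OOP $1108.60). Plan pays $193 − $38.60 = $154.40.
Claim 3 — $2300: deductible met; 20% of $2300 = $460. Patient owes $460 (running OOP $1568.60). Insurer: $2300 − $460 = $1840.
Claim 4 — $2600: deductible already satisfied, so patient's share is 20% × $2600 = $520. That would push OOP to $2088.60, over the $1850 cap, so patient pays $1850 − $1568.60 = $281.40. Insurer: $2600 − $281.40 = $2318.60.
Insurer total = bills − patient's total = $6843 − $1850 = $4993.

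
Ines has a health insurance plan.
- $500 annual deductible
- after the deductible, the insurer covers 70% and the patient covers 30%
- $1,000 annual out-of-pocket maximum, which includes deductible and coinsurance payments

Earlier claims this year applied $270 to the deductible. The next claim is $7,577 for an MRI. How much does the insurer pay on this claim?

$6,847

Deductible still to meet: $500 − $270 = $230.
After the $230 deductible portion, $7,577 − $230 = $7,347 is subject to coinsurance.
Coinsurance: $7,347 × 30% = $2,204.10.
So the patient owes $230 + $2,204.10 = $2,434.10 before any cap.
That would bring total out-of-pocket to $2,704.10, past the $1,000 cap. The patient is capped at $1,000 − $270 = $730 on this claim.
The plan picks up $7,577 − $730 = $6,847.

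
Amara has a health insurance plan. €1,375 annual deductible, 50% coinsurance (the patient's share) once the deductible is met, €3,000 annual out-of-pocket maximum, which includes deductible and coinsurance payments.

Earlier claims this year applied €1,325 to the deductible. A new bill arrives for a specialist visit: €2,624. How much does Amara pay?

€1,337

Deductible still to meet: €1,375 − €1,325 = €50.
That leaves €2,624 − €50 = €2,574 for coinsurance.
Patient's 50% share of €2,574 is €1,287.
So the patient owes €50 + €1,287 = €1,337 before any cap.
Cumulative spending €1,325 + €1,337 = €2,662 stays under the €3,000 maximum.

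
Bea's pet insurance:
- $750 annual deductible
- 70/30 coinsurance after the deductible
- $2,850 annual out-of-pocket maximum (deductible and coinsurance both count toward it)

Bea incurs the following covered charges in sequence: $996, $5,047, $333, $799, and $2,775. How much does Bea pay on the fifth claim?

Claim 1 — $996: deductible takes $750, $246 remains; coinsurance $246 × 30% = $73.80. Owner owes $823.80 (running OOP $823.80).
Claim 2 — $5,047: 30% coinsurance on $5,047 = $1,514.10. Owner owes $1,514.10 (running OOP $2,337.90).
Claim 3 — $333: deductible met; 30% of $333 = $99.90. Owner owes $99.90 (running OOP $2,437.80).
Claim 4 — $799: deductible met; 30% of $799 = $239.70. Owner pays $239.70; OOP now $2,677.50.
Claim 5 — $2,775: 30% coinsurance on $2,775 = $832.50. OOP would hit $3,510 > $2,850, so the cap limits the owner to $2,850 − $2,677.50 = $172.50.

$172.50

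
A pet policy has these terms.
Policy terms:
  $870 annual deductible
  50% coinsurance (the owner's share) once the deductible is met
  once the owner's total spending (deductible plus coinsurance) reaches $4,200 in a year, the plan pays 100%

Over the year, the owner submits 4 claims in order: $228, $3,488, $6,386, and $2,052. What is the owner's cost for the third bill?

Bill 1, $228: entire amount goes to the deductible. Owner pays $228; OOP now $228.
Bill 2, $3,488: deductible takes $642, $2,846 remains; coinsurance $2,846 × 50% = $1,423. Owner pays $2,065; OOP now $2,293.
Bill 3, $6,386: 50% coinsurance on $6,386 = $3,193. Adding that to $2,293 gives $5,486, past the $4,200 cap; owner pays only $4,200 − $2,293 = $1,907.

$1,907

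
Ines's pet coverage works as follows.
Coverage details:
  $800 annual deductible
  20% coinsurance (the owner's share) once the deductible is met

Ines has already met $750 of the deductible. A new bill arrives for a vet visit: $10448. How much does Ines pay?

$2129.60

Deductible still to meet: $800 − $750 = $50.
After the $50 deductible portion, $10448 − $50 = $10398 is subject to coinsurance.
Owner's 20% share of $10398 is $2079.60.
So the owner owes $50 + $2079.60 = $2129.60.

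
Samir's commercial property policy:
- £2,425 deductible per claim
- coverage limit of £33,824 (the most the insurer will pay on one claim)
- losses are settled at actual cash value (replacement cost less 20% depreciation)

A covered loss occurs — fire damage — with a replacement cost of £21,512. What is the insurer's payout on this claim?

£14,784.60

Depreciate 20%: the covered value is £21,512 × 0.8 = £17,209.60.
Less the £2,425 deductible: £17,209.60 − £2,425 = £14,784.60.
That's under the £33,824 cap, so the insurer reimburses the full £14,784.60.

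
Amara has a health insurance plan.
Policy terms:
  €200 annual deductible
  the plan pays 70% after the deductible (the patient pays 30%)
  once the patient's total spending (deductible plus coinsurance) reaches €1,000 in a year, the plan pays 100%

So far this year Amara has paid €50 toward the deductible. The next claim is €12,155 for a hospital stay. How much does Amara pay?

Remaining deductible: €200 − €50 = €150.
The remaining €12,005 (= €12,155 − €150) moves to coinsurance.
Patient's 30% share of €12,005 is €3,601.50.
Patient responsibility before any cap: €150 + €3,601.50 = €3,751.50.
Year-to-date out-of-pocket would reach €50 + €3,751.50 = €3,801.50, above the €1,000 maximum, so the patient pays only €1,000 − €50 = €950.

€950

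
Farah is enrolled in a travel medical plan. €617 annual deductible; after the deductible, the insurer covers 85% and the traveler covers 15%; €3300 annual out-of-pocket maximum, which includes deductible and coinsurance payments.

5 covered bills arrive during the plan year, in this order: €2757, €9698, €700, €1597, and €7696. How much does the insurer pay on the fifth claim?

€7133.25

Claim 1 — €2757: deductible takes €617, €2140 remains; coinsurance €2140 × 15% = €321. Traveler pays €938; OOP now €938. Insurer: €2757 − €938 = €1819.
Claim 2 — €9698: 15% coinsurance on €9698 = €1454.70. Traveler owes €1454.70 (running OOP €2392.70). Insurer: €9698 − €1454.70 = €8243.30.
Claim 3 — €700: 15% coinsurance on €700 = €105. Traveler owes €105 (running OOP €2497.70). Plan pays €700 − €105 = €595.
Claim 4 — €1597: 15% coinsurance on €1597 = €239.55. Cost to traveler: €239.55. OOP to date €2737.25. Insurer: €1597 − €239.55 = €1357.45.
Claim 5 — €7696: deductible already satisfied, so traveler's share is 15% × €7696 = €1154.40. Adding that to €2737.25 gives €3891.65, past the €3300 cap; traveler pays only €3300 − €2737.25 = €562.75. Plan pays €7696 − €562.75 = €7133.25.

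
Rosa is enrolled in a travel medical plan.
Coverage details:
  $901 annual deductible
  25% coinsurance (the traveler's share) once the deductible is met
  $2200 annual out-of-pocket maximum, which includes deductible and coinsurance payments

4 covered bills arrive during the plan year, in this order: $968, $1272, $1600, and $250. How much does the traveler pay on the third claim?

$400

#1 ($968): deductible takes $901, $67 remains; coinsurance $67 × 25% = $16.75. Cost to traveler: $917.75. OOP to date $917.75.
#2 ($1272): deductible met; 25% of $1272 = $318. Traveler owes $318 (running OOP $1235.75).
#3 ($1600): deductible already satisfied, so traveler's share is 25% × $1600 = $400. Traveler pays $400; OOP now $1635.75.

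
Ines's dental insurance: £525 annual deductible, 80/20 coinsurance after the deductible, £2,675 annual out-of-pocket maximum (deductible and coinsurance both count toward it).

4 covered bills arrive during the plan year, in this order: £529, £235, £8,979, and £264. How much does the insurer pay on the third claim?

#1 (£529): £525 to deductible, leaving £4; coinsurance £4 × 20% = £0.80. Patient pays £525.80; OOP now £525.80. Plan pays £529 − £525.80 = £3.20.
#2 (£235): deductible met; 20% of £235 = £47. Patient pays £47; OOP now £572.80. Insurer: £235 − £47 = £188.
#3 (£8,979): 20% coinsurance on £8,979 = £1,795.80. Patient owes £1,795.80 (running OOP £2,368.60). Insurer: £8,979 − £1,795.80 = £7,183.20.

£7,183.20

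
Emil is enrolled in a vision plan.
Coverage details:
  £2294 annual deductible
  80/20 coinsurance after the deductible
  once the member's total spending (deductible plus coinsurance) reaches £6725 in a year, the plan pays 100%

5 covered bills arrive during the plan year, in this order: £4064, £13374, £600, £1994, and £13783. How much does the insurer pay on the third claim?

£480

Bill 1, £4064: £2294 to deductible, leaving £1770; coinsurance £1770 × 20% = £354. Cost to member: £2648. OOP to date £2648. Insurer: £4064 − £2648 = £1416.
Bill 2, £13374: 20% coinsurance on £13374 = £2674.80. Member pays £2674.80; OOP now £5322.80. Insurer: £13374 − £2674.80 = £10699.20.
Bill 3, £600: deductible met; 20% of £600 = £120. Member owes £120 (running OOP £5442.80). Plan pays £600 − £120 = £480.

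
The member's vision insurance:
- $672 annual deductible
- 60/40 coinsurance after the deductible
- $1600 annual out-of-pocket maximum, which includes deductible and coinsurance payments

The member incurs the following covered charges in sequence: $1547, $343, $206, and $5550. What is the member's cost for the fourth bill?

Bill 1, $1547: $672 to deductible, leaving $875; member's 40% is $350. Member pays $1022; OOP now $1022.
Bill 2, $343: deductible already satisfied, so member's share is 40% × $343 = $137.20. Member owes $137.20 (running OOP $1159.20).
Bill 3, $206: 40% coinsurance on $206 = $82.40. Member owes $82.40 (running OOP $1241.60).
Bill 4, $5550: deductible already satisfied, so member's share is 40% × $5550 = $2220. OOP would hit $3461.60 > $1600, so the cap limits the member to $1600 − $1241.60 = $358.40.

$358.40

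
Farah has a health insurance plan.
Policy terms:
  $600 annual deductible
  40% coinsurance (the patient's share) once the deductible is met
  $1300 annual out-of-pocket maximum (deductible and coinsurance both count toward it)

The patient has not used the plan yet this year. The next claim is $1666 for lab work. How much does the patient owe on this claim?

$1026.40

Nothing has been paid toward the $600 deductible, so the first $600 of this charge is applied there.
The remaining $1066 (= $1666 − $600) moves to coinsurance.
Patient's 40% share of $1066 is $426.40.
So the patient owes $600 + $426.40 = $1026.40 before any cap.
Year-to-date out-of-pocket becomes $0 + $1026.40 = $1026.40, still under the $1300 maximum, so no cap applies.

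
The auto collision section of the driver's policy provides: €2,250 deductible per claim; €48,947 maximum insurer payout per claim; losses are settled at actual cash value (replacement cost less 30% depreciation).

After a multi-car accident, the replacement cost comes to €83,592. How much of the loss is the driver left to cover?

Actual cash value after 30% depreciation: €83,592 × 70% = €58,514.40.
After the deductible, €58,514.40 − €2,250 = €56,264.40 remains.
€56,264.40 exceeds the €48,947 limit, so the insurer pays the limit: €48,947.
The driver bears the rest of the original loss: €83,592 − €48,947 = €34,645.

€34,645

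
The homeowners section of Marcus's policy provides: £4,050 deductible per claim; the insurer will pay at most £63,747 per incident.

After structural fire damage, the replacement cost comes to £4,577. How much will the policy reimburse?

£527

After the deductible, £4,577 − £4,050 = £527 remains.
£527 ≤ £63,747, so the limit doesn't bind; insurer pays £527.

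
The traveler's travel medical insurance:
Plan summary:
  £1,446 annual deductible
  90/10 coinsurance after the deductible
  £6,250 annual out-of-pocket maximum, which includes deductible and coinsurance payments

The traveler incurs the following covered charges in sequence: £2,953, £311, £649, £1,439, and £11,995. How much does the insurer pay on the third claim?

£584.10

Claim 1 (£2,953): £1,446 finishes the deductible; £1,507 goes to coinsurance; 10% of £1,507 = £150.70. Traveler pays £1,596.70; OOP now £1,596.70. Plan pays £2,953 − £1,596.70 = £1,356.30.
Claim 2 (£311): deductible met; 10% of £311 = £31.10. Cost to traveler: £31.10. OOP to date £1,627.80. Insurer: £311 − £31.10 = £279.90.
Claim 3 (£649): deductible already satisfied, so traveler's share is 10% × £649 = £64.90. Traveler pays £64.90; OOP now £1,692.70. Plan pays £649 − £64.90 = £584.10.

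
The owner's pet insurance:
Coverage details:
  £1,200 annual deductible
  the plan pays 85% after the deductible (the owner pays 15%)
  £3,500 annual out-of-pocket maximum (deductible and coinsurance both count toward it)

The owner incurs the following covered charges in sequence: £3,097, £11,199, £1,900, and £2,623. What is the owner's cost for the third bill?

£285

Bill 1, £3,097: deductible takes £1,200, £1,897 remains; owner's 15% is £284.55. Owner owes £1,484.55 (running OOP £1,484.55).
Bill 2, £11,199: 15% coinsurance on £11,199 = £1,679.85. Owner owes £1,679.85 (running OOP £3,164.40).
Bill 3, £1,900: deductible already satisfied, so owner's share is 15% × £1,900 = £285. Cost to owner: £285. OOP to date £3,449.40.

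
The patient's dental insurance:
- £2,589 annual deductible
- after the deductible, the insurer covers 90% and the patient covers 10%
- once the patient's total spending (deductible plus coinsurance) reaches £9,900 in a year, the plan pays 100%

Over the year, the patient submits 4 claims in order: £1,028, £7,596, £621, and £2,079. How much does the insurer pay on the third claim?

Claim 1 — £1,028: fully absorbed by the deductible. Patient owes £1,028 (running OOP £1,028). Plan pays £1,028 − £1,028 = £0.
Claim 2 — £7,596: £1,561 finishes the deductible; £6,035 goes to coinsurance; patient's 10% is £603.50. Patient pays £2,164.50; OOP now £3,192.50. Plan pays £7,596 − £2,164.50 = £5,431.50.
Claim 3 — £621: 10% coinsurance on £621 = £62.10. Cost to patient: £62.10. OOP to date £3,254.60. Plan pays £621 − £62.10 = £558.90.

£558.90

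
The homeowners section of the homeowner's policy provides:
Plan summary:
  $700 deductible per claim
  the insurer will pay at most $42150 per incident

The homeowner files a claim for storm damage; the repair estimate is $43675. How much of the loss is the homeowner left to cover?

$1525

Less the $700 deductible: $43675 − $700 = $42975.
Since $42975 > $42150, the payout is capped at $42150.
The homeowner bears the rest of the original loss: $43675 − $42150 = $1525.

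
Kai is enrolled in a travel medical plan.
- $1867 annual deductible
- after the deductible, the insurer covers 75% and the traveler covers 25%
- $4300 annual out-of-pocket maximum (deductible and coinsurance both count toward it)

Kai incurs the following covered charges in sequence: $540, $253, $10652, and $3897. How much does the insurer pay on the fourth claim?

$3858.50

Bill 1, $540: entire amount goes to the deductible. Cost to traveler: $540. OOP to date $540. Plan pays $540 − $540 = $0.
Bill 2, $253: all of it applies to the deductible. Traveler pays $253; OOP now $793. Plan pays $253 − $253 = $0.
Bill 3, $10652: $1074 to deductible, leaving $9578; traveler's 25% is $2394.50. Traveler owes $3468.50 (running OOP $4261.50). Insurer: $10652 − $3468.50 = $7183.50.
Bill 4, $3897: 25% coinsurance on $3897 = $974.25. OOP would hit $5235.75 > $4300, so the cap limits the traveler to $4300 − $4261.50 = $38.50. Insurer: $3897 − $38.50 = $3858.50.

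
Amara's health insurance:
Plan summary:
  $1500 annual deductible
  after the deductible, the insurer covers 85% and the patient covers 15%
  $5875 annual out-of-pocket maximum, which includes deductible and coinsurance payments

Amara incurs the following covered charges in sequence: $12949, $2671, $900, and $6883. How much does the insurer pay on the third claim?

$765

Bill 1, $12949: $1500 finishes the deductible; $11449 goes to coinsurance; patient's 15% is $1717.35. Patient owes $3217.35 (running OOP $3217.35). Plan pays $12949 − $3217.35 = $9731.65.
Bill 2, $2671: deductible already satisfied, so patient's share is 15% × $2671 = $400.65. Patient pays $400.65; OOP now $3618. Plan pays $2671 − $400.65 = $2270.35.
Bill 3, $900: 15% coinsurance on $900 = $135. Patient owes $135 (running OOP $3753). Plan pays $900 − $135 = $765.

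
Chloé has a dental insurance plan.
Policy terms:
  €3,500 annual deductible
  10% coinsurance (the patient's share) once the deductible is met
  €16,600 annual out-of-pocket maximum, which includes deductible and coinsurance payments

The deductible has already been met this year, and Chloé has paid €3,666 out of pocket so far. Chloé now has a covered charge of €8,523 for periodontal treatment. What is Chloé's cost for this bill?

€852.30

The deductible is already satisfied, so the full bill goes to coinsurance.
Patient's 10% share of €8,523 is €852.30.
Total out-of-pocket so far would be €3,666 + €852.30 = €4,518.30, below the €16,600 cap — no reduction.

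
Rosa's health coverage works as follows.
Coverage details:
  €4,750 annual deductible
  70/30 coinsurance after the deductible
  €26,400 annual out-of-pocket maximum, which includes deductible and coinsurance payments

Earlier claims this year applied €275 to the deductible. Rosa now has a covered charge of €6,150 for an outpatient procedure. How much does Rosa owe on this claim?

€275 of the €4,750 deductible is already met, leaving €4,475.
After the €4,475 deductible portion, €6,150 − €4,475 = €1,675 is subject to coinsurance.
Patient's 30% share of €1,675 is €502.50.
Patient responsibility before any cap: €4,475 + €502.50 = €4,977.50.
Cumulative spending €275 + €4,977.50 = €5,252.50 stays under the €26,400 maximum.

€4,977.50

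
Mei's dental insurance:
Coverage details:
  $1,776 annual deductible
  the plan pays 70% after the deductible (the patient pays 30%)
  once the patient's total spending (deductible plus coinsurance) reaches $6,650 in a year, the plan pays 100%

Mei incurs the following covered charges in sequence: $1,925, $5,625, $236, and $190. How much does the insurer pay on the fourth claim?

Claim 1 ($1,925): $1,776 to deductible, leaving $149; patient's 30% is $44.70. Cost to patient: $1,820.70. OOP to date $1,820.70. Insurer: $1,925 − $1,820.70 = $104.30.
Claim 2 ($5,625): 30% coinsurance on $5,625 = $1,687.50. Patient owes $1,687.50 (running OOP $3,508.20). Insurer: $5,625 − $1,687.50 = $3,937.50.
Claim 3 ($236): 30% coinsurance on $236 = $70.80. Cost to patient: $70.80. OOP to date $3,579. Insurer: $236 − $70.80 = $165.20.
Claim 4 ($190): deductible met; 30% of $190 = $57. Patient owes $57 (running OOP $3,636). Plan pays $190 − $57 = $133.

$133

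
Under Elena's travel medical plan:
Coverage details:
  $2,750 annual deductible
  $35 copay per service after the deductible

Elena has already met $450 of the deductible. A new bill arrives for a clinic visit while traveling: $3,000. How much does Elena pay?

$2,335

Remaining deductible: $2,750 − $450 = $2,300.
That leaves $3,000 − $2,300 = $700 for the copay.
Copay on this service: $35.
Traveler responsibility: $2,300 + $35 = $2,335.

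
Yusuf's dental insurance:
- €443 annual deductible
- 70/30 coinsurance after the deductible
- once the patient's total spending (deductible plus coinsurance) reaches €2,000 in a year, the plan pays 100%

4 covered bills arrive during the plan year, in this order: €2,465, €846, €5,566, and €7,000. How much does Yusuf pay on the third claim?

€696.60

#1 (€2,465): €443 to deductible, leaving €2,022; coinsurance €2,022 × 30% = €606.60. Patient owes €1,049.60 (running OOP €1,049.60).
#2 (€846): deductible already satisfied, so patient's share is 30% × €846 = €253.80. Patient owes €253.80 (running OOP €1,303.40).
#3 (€5,566): deductible met; 30% of €5,566 = €1,669.80. Adding that to €1,303.40 gives €2,973.20, past the €2,000 cap; patient pays only €2,000 − €1,303.40 = €696.60.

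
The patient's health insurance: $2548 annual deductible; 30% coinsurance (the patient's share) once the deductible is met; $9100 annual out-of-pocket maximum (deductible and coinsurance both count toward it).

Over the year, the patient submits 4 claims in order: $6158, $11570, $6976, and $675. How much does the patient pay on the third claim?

$1998

Claim 1 ($6158): deductible takes $2548, $3610 remains; 30% of $3610 = $1083. Cost to patient: $3631. OOP to date $3631.
Claim 2 ($11570): 30% coinsurance on $11570 = $3471. Patient pays $3471; OOP now $7102.
Claim 3 ($6976): deductible already satisfied, so patient's share is 30% × $6976 = $2092.80. Adding that to $7102 gives $9194.80, past the $9100 cap; patient pays only $9100 − $7102 = $1998.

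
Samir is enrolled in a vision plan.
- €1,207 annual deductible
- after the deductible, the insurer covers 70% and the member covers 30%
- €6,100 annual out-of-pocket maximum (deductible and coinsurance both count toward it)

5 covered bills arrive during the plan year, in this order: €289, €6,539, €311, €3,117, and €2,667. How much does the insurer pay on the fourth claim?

Claim 1 (€289): fully absorbed by the deductible. Member pays €289; OOP now €289. Plan pays €289 − €289 = €0.
Claim 2 (€6,539): deductible takes €918, €5,621 remains; member's 30% is €1,686.30. Cost to member: €2,604.30. OOP to date €2,893.30. Plan pays €6,539 − €2,604.30 = €3,934.70.
Claim 3 (€311): 30% coinsurance on €311 = €93.30. Member pays €93.30; OOP now €2,986.60. Plan pays €311 − €93.30 = €217.70.
Claim 4 (€3,117): deductible already satisfied, so member's share is 30% × €3,117 = €935.10. Member pays €935.10; OOP now €3,921.70. Plan pays €3,117 − €935.10 = €2,181.90.

€2,181.90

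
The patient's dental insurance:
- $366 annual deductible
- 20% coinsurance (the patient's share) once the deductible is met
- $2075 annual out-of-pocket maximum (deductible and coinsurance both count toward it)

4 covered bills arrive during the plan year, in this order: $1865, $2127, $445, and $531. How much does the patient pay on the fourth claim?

$106.20

Bill 1, $1865: $366 finishes the deductible; $1499 goes to coinsurance; coinsurance $1499 × 20% = $299.80. Cost to patient: $665.80. OOP to date $665.80.
Bill 2, $2127: 20% coinsurance on $2127 = $425.40. Cost to patient: $425.40. OOP to date $1091.20.
Bill 3, $445: deductible already satisfied, so patient's share is 20% × $445 = $89. Cost to patient: $89. OOP to date $1180.20.
Bill 4, $531: deductible met; 20% of $531 = $106.20. Patient owes $106.20 (running OOP $1286.40).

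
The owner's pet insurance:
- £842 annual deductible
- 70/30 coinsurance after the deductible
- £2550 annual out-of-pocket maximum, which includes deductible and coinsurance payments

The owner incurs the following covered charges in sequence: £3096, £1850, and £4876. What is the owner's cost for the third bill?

£476.80

Claim 1 — £3096: £842 finishes the deductible; £2254 goes to coinsurance; coinsurance £2254 × 30% = £676.20. Owner pays £1518.20; OOP now £1518.20.
Claim 2 — £1850: deductible already satisfied, so owner's share is 30% × £1850 = £555. Cost to owner: £555. OOP to date £2073.20.
Claim 3 — £4876: deductible met; 30% of £4876 = £1462.80. Adding that to £2073.20 gives £3536, past the £2550 cap; owner pays only £2550 − £2073.20 = £476.80.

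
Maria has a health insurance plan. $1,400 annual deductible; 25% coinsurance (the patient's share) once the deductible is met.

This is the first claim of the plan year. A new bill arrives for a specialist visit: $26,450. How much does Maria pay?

The full $1,400 deductible is still open; $1,400 of this bill applies to it.
The remaining $25,050 (= $26,450 − $1,400) moves to coinsurance.
Coinsurance: $25,050 × 25% = $6,262.50.
Patient responsibility: $1,400 + $6,262.50 = $7,662.50.

$7,662.50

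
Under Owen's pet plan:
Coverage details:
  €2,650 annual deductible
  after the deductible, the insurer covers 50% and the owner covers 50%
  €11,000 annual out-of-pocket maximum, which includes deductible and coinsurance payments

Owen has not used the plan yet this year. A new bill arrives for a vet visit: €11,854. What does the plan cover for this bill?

Nothing has been paid toward the €2,650 deductible, so the first €2,650 of this charge is applied there.
That leaves €11,854 − €2,650 = €9,204 for coinsurance.
Owner's 50% share of €9,204 is €4,602.
So the owner owes €2,650 + €4,602 = €7,252 before any cap.
Year-to-date out-of-pocket becomes €0 + €7,252 = €7,252, still under the €11,000 maximum, so no cap applies.
The insurer covers the remainder: €11,854 − €7,252 = €4,602.

€4,602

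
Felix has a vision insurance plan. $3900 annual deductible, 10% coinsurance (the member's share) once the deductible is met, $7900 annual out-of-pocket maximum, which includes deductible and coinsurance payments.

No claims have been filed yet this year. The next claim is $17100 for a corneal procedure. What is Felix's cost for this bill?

Deductible not yet touched, so the first $3900 of the bill goes to the deductible.
The remaining $13200 (= $17100 − $3900) moves to coinsurance.
Member's 10% share of $13200 is $1320.
So the member owes $3900 + $1320 = $5220 before any cap.
Total out-of-pocket so far would be $0 + $5220 = $5220, below the $7900 cap — no reduction.

$5220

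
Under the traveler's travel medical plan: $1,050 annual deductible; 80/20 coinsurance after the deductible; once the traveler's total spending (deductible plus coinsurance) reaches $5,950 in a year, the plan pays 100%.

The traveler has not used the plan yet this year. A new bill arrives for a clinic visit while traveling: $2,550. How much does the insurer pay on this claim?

The full $1,050 deductible is still open; $1,050 of this bill applies to it.
After the $1,050 deductible portion, $2,550 − $1,050 = $1,500 is subject to coinsurance.
Coinsurance: $1,500 × 20% = $300.
That puts the traveler's cost at $1,050 + $300 = $1,350 before any cap.
Total out-of-pocket so far would be $0 + $1,350 = $1,350, below the $5,950 cap — no reduction.
The insurer covers the remainder: $2,550 − $1,350 = $1,200.

$1,200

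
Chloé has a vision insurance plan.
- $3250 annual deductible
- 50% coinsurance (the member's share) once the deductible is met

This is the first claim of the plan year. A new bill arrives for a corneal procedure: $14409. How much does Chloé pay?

The full $3250 deductible is still open; $3250 of this bill applies to it.
The remaining $11159 (= $14409 − $3250) moves to coinsurance.
50% of $11159 = $5579.50 falls to the member.
That puts the member's cost at $3250 + $5579.50 = $8829.50.

$8829.50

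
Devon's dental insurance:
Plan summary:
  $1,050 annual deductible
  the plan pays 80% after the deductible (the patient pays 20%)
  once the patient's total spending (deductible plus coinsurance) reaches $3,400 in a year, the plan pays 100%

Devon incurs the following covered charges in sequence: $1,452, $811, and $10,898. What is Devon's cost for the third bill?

$2,107.40

Bill 1, $1,452: deductible takes $1,050, $402 remains; patient's 20% is $80.40. Patient pays $1,130.40; OOP now $1,130.40.
Bill 2, $811: deductible met; 20% of $811 = $162.20. Cost to patient: $162.20. OOP to date $1,292.60.
Bill 3, $10,898: 20% coinsurance on $10,898 = $2,179.60. That would push OOP to $3,472.20, over the $3,400 cap, so patient pays $3,400 − $1,292.60 = $2,107.40.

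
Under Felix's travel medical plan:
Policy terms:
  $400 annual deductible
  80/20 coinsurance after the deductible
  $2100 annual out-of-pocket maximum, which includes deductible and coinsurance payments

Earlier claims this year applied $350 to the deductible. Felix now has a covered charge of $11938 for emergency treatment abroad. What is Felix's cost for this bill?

$1750

$350 of the $400 deductible is already met, leaving $50.
After the $50 deductible portion, $11938 − $50 = $11888 is subject to coinsurance.
20% of $11888 = $2377.60 falls to the traveler.
So the traveler owes $50 + $2377.60 = $2427.60 before any cap.
That would bring total out-of-pocket to $2777.60, past the $2100 cap. The traveler is capped at $2100 − $350 = $1750 on this claim.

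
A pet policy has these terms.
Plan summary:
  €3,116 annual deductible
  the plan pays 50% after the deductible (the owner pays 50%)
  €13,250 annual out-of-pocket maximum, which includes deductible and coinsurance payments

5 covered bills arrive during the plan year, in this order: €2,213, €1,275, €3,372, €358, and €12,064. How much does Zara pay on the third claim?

Claim 1 — €2,213: fully absorbed by the deductible. Cost to owner: €2,213. OOP to date €2,213.
Claim 2 — €1,275: deductible takes €903, €372 remains; owner's 50% is €186. Owner pays €1,089; OOP now €3,302.
Claim 3 — €3,372: deductible already satisfied, so owner's share is 50% × €3,372 = €1,686. Owner pays €1,686; OOP now €4,988.

€1,686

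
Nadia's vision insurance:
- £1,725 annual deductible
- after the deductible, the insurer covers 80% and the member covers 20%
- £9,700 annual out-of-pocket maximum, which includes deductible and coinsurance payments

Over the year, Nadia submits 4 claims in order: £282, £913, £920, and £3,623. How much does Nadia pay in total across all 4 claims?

Claim 1 — £282: fully absorbed by the deductible. Member pays £282; OOP now £282.
Claim 2 — £913: all of it applies to the deductible. Member owes £913 (running OOP £1,195).
Claim 3 — £920: £530 finishes the deductible; £390 goes to coinsurance; 20% of £390 = £78. Member pays £608; OOP now £1,803.
Claim 4 — £3,623: deductible met; 20% of £3,623 = £724.60. Member pays £724.60; OOP now £2,527.60.
Summing the member's payments: £282 + £913 + £608 + £724.60 = £2,527.60.

£2,527.60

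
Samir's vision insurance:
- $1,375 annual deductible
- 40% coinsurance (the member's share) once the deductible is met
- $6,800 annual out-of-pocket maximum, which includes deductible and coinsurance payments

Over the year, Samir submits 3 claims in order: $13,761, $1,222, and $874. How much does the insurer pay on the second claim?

$751.40

Bill 1, $13,761: deductible takes $1,375, $12,386 remains; 40% of $12,386 = $4,954.40. Cost to member: $6,329.40. OOP to date $6,329.40. Insurer: $13,761 − $6,329.40 = $7,431.60.
Bill 2, $1,222: deductible met; 40% of $1,222 = $488.80. Adding that to $6,329.40 gives $6,818.20, past the $6,800 cap; member pays only $6,800 − $6,329.40 = $470.60. Plan pays $1,222 − $470.60 = $751.40.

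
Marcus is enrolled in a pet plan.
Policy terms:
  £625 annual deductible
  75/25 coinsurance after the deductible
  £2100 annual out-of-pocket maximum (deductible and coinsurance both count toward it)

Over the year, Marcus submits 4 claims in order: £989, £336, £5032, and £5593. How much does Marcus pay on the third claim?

£1258

Claim 1 (£989): £625 to deductible, leaving £364; coinsurance £364 × 25% = £91. Owner owes £716 (running OOP £716).
Claim 2 (£336): deductible already satisfied, so owner's share is 25% × £336 = £84. Owner pays £84; OOP now £800.
Claim 3 (£5032): deductible already satisfied, so owner's share is 25% × £5032 = £1258. Owner owes £1258 (running OOP £2058).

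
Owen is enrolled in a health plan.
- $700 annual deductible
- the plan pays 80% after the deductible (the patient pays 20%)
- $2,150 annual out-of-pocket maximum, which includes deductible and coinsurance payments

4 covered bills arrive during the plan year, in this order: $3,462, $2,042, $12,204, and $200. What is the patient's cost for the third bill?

$489.20

#1 ($3,462): deductible takes $700, $2,762 remains; coinsurance $2,762 × 20% = $552.40. Cost to patient: $1,252.40. OOP to date $1,252.40.
#2 ($2,042): deductible met; 20% of $2,042 = $408.40. Cost to patient: $408.40. OOP to date $1,660.80.
#3 ($12,204): deductible met; 20% of $12,204 = $2,440.80. That would push OOP to $4,101.60, over the $2,150 cap, so patient pays $2,150 − $1,660.80 = $489.20.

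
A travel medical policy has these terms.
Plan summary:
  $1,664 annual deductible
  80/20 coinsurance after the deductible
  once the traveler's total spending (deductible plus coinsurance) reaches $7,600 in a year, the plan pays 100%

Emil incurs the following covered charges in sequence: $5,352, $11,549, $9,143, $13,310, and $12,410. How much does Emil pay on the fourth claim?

Claim 1 ($5,352): $1,664 to deductible, leaving $3,688; 20% of $3,688 = $737.60. Traveler owes $2,401.60 (running OOP $2,401.60).
Claim 2 ($11,549): deductible already satisfied, so traveler's share is 20% × $11,549 = $2,309.80. Traveler pays $2,309.80; OOP now $4,711.40.
Claim 3 ($9,143): deductible met; 20% of $9,143 = $1,828.60. Traveler pays $1,828.60; OOP now $6,540.
Claim 4 ($13,310): deductible met; 20% of $13,310 = $2,662. Adding that to $6,540 gives $9,202, past the $7,600 cap; traveler pays only $7,600 − $6,540 = $1,060.

$1,060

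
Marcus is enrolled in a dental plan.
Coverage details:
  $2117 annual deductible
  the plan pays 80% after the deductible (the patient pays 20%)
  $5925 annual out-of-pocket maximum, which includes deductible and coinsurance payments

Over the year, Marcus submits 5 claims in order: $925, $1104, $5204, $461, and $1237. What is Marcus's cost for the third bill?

$1111.20

Claim 1 — $925: fully absorbed by the deductible. Cost to patient: $925. OOP to date $925.
Claim 2 — $1104: all of it applies to the deductible. Cost to patient: $1104. OOP to date $2029.
Claim 3 — $5204: $88 finishes the deductible; $5116 goes to coinsurance; 20% of $5116 = $1023.20. Patient owes $1111.20 (running OOP $3140.20).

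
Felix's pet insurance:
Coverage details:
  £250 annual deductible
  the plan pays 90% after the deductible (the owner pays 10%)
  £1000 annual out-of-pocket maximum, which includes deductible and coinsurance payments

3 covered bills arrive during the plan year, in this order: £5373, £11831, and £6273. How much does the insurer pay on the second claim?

£11593.30

Claim 1 — £5373: £250 finishes the deductible; £5123 goes to coinsurance; owner's 10% is £512.30. Cost to owner: £762.30. OOP to date £762.30. Insurer: £5373 − £762.30 = £4610.70.
Claim 2 — £11831: 10% coinsurance on £11831 = £1183.10. Adding that to £762.30 gives £1945.40, past the £1000 cap; owner pays only £1000 − £762.30 = £237.70. Insurer: £11831 − £237.70 = £11593.30.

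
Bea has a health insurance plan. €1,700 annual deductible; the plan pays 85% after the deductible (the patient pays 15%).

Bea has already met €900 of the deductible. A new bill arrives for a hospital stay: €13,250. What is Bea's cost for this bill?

Remaining deductible: €1,700 − €900 = €800.
That leaves €13,250 − €800 = €12,450 for coinsurance.
Patient's 15% share of €12,450 is €1,867.50.
That puts the patient's cost at €800 + €1,867.50 = €2,667.50.

€2,667.50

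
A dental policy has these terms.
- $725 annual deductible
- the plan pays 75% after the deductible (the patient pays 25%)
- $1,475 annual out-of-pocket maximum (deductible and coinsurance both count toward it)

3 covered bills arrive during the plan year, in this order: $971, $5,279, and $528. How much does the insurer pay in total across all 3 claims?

Bill 1, $971: $725 to deductible, leaving $246; 25% of $246 = $61.50. Cost to patient: $786.50. OOP to date $786.50. Insurer: $971 − $786.50 = $184.50.
Bill 2, $5,279: 25% coinsurance on $5,279 = $1,319.75. OOP would hit $2,106.25 > $1,475, so the cap limits the patient to $1,475 − $786.50 = $688.50. Plan pays $5,279 − $688.50 = $4,590.50.
Bill 3, $528: 25% coinsurance on $528 = $132. OOP would hit $1,607 > $1,475, so the cap limits the patient to $1,475 − $1,475 = $0. Insurer: $528 − $0 = $528.
Insurer total: $184.50 + $4,590.50 + $528 = $5,303.

$5,303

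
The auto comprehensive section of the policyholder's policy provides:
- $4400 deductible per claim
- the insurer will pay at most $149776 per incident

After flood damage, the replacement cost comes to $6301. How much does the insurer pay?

Subtract the deductible: $6301 − $4400 = $1901.
$1901 ≤ $149776, so the limit doesn't bind; insurer pays $1901.

$1901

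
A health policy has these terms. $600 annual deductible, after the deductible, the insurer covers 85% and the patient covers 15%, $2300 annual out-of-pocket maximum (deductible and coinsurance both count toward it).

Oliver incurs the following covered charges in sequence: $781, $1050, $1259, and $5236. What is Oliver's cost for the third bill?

$188.85

Bill 1, $781: $600 finishes the deductible; $181 goes to coinsurance; 15% of $181 = $27.15. Patient owes $627.15 (running OOP $627.15).
Bill 2, $1050: deductible already satisfied, so patient's share is 15% × $1050 = $157.50. Patient owes $157.50 (running OOP $784.65).
Bill 3, $1259: deductible already satisfied, so patient's share is 15% × $1259 = $188.85. Cost to patient: $188.85. OOP to date $973.50.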